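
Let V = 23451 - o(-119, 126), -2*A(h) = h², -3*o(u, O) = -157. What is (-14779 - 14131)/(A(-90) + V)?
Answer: -43365/29023 ≈ -1.4942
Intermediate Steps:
o(u, O) = 157/3 (o(u, O) = -⅓*(-157) = 157/3)
A(h) = -h²/2
V = 70196/3 (V = 23451 - 1*157/3 = 23451 - 157/3 = 70196/3 ≈ 23399.)
(-14779 - 14131)/(A(-90) + V) = (-14779 - 14131)/(-½*(-90)² + 70196/3) = -28910/(-½*8100 + 70196/3) = -28910/(-4050 + 70196/3) = -28910/58046/3 = -28910*3/58046 = -43365/29023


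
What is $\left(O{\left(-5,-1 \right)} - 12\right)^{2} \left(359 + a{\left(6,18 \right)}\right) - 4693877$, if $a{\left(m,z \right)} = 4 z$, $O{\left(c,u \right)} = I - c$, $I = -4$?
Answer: $-4641726$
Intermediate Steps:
$O{\left(c,u \right)} = -4 - c$
$\left(O{\left(-5,-1 \right)} - 12\right)^{2} \left(359 + a{\left(6,18 \right)}\right) - 4693877 = \left(\left(-4 - -5\right) - 12\right)^{2} \left(359 + 4 \cdot 18\right) - 4693877 = \left(\left(-4 + 5\right) - 12\right)^{2} \left(359 + 72\right) - 4693877 = \left(1 - 12\right)^{2} \cdot 431 - 4693877 = \left(-11\right)^{2} \cdot 431 - 4693877 = 121 \cdot 431 - 4693877 = 52151 - 4693877 = -4641726$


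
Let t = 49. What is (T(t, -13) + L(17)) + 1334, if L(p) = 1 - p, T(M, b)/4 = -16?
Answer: 1254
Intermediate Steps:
T(M, b) = -64 (T(M, b) = 4*(-16) = -64)
(T(t, -13) + L(17)) + 1334 = (-64 + (1 - 1*17)) + 1334 = (-64 + (1 - 17)) + 1334 = (-64 - 16) + 1334 = -80 + 1334 = 1254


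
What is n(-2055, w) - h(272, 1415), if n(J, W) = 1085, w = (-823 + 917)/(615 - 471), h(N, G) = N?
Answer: 813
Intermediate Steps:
w = 47/72 (w = 94/144 = 94*(1/144) = 47/72 ≈ 0.65278)
n(-2055, w) - h(272, 1415) = 1085 - 1*272 = 1085 - 272 = 813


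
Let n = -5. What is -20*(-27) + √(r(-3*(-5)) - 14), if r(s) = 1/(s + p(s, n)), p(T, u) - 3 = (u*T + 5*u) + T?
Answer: 540 + I*√62913/67 ≈ 540.0 + 3.7437*I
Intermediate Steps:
p(T, u) = 3 + T + 5*u + T*u (p(T, u) = 3 + ((u*T + 5*u) + T) = 3 + ((T*u + 5*u) + T) = 3 + ((5*u + T*u) + T) = 3 + (T + 5*u + T*u) = 3 + T + 5*u + T*u)
r(s) = 1/(-22 - 3*s) (r(s) = 1/(s + (3 + s + 5*(-5) + s*(-5))) = 1/(s + (3 + s - 25 - 5*s)) = 1/(s + (-22 - 4*s)) = 1/(-22 - 3*s))
-20*(-27) + √(r(-3*(-5)) - 14) = -20*(-27) + √(1/(-22 - (-9)*(-5)) - 14) = 540 + √(1/(-22 - 3*15) - 14) = 540 + √(1/(-22 - 45) - 14) = 540 + √(1/(-67) - 14) = 540 + √(-1/67 - 14) = 540 + √(-939/67) = 540 + I*√62913/67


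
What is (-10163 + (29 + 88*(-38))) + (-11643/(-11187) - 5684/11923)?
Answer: -599218487899/44460867 ≈ -13477.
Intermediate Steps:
(-10163 + (29 + 88*(-38))) + (-11643/(-11187) - 5684/11923) = (-10163 + (29 - 3344)) + (-11643*(-1/11187) - 5684*1/11923) = (-10163 - 3315) + (3881/3729 - 5684/11923) = -13478 + 25077527/44460867 = -599218487899/44460867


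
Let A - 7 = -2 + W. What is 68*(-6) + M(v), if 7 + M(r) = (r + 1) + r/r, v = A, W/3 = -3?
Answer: -417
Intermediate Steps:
W = -9 (W = 3*(-3) = -9)
A = -4 (A = 7 + (-2 - 9) = 7 - 11 = -4)
v = -4
M(r) = -5 + r (M(r) = -7 + ((r + 1) + r/r) = -7 + ((1 + r) + 1) = -7 + (2 + r) = -5 + r)
68*(-6) + M(v) = 68*(-6) + (-5 - 4) = -408 - 9 = -417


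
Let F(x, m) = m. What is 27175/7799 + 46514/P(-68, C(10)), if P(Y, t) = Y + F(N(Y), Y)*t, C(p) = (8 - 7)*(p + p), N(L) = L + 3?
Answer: -161978393/5568486 ≈ -29.088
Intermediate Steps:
N(L) = 3 + L
C(p) = 2*p (C(p) = 1*(2*p) = 2*p)
P(Y, t) = Y + Y*t
27175/7799 + 46514/P(-68, C(10)) = 27175/7799 + 46514/((-68*(1 + 2*10))) = 27175*(1/7799) + 46514/((-68*(1 + 20))) = 27175/7799 + 46514/((-68*21)) = 27175/7799 + 46514/(-1428) = 27175/7799 + 46514*(-1/1428) = 27175/7799 - 23257/714 = -161978393/5568486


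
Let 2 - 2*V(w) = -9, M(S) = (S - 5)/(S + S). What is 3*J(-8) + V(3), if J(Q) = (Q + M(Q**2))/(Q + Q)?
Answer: 14159/2048 ≈ 6.9136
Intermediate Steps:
M(S) = (-5 + S)/(2*S) (M(S) = (-5 + S)/((2*S)) = (-5 + S)*(1/(2*S)) = (-5 + S)/(2*S))
J(Q) = (Q + (-5 + Q**2)/(2*Q**2))/(2*Q) (J(Q) = (Q + (-5 + Q**2)/(2*(Q**2)))/(Q + Q) = (Q + (-5 + Q**2)/(2*Q**2))/((2*Q)) = (Q + (-5 + Q**2)/(2*Q**2))*(1/(2*Q)) = (Q + (-5 + Q**2)/(2*Q**2))/(2*Q))
V(w) = 11/2 (V(w) = 1 - 1/2*(-9) = 1 + 9/2 = 11/2)
3*J(-8) + V(3) = 3*((1/4)*(-5 + (-8)**2 + 2*(-8)**3)/(-8)**3) + 11/2 = 3*((1/4)*(-1/512)*(-5 + 64 + 2*(-512))) + 11/2 = 3*((1/4)*(-1/512)*(-5 + 64 - 1024)) + 11/2 = 3*((1/4)*(-1/512)*(-965)) + 11/2 = 3*(965/2048) + 11/2 = 2895/2048 + 11/2 = 14159/2048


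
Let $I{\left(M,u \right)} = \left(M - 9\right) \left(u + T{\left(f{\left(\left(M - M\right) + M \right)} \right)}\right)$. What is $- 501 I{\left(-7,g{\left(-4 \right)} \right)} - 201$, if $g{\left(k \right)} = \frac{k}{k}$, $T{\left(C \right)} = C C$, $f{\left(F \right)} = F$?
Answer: $400599$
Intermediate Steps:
$T{\left(C \right)} = C^{2}$
$g{\left(k \right)} = 1$
$I{\left(M,u \right)} = \left(-9 + M\right) \left(u + M^{2}\right)$ ($I{\left(M,u \right)} = \left(M - 9\right) \left(u + \left(\left(M - M\right) + M\right)^{2}\right) = \left(-9 + M\right) \left(u + \left(0 + M\right)^{2}\right) = \left(-9 + M\right) \left(u + M^{2}\right)$)
$- 501 I{\left(-7,g{\left(-4 \right)} \right)} - 201 = - 501 \left(\left(-7\right)^{3} - 9 - 9 \left(-7\right)^{2} - 7\right) - 201 = - 501 \left(-343 - 9 - 441 - 7\right) - 201 = \left(-501\right) \left(-800\right) - 201 = 400800 - 201 = 400599$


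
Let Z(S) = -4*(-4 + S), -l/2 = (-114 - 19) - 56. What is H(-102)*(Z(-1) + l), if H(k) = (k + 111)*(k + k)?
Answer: -730728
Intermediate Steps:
H(k) = 2*k*(111 + k) (H(k) = (111 + k)*(2*k) = 2*k*(111 + k))
l = 378 (l = -2*((-114 - 19) - 56) = -2*(-133 - 56) = -2*(-189) = 378)
Z(S) = 16 - 4*S
H(-102)*(Z(-1) + l) = (2*(-102)*(111 - 102))*((16 - 4*(-1)) + 378) = (2*(-102)*9)*((16 + 4) + 378) = -1836*(20 + 378) = -1836*398 = -730728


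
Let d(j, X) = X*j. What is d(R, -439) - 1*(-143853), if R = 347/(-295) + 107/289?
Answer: 12294354717/85255 ≈ 1.4421e+5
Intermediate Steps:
R = -68718/85255 (R = 347*(-1/295) + 107*(1/289) = -347/295 + 107/289 = -68718/85255 ≈ -0.80603)
d(R, -439) - 1*(-143853) = -439*(-68718/85255) - 1*(-143853) = 30167202/85255 + 143853 = 12294354717/85255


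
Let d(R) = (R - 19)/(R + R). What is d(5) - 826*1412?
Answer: -5831567/5 ≈ -1.1663e+6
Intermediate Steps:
d(R) = (-19 + R)/(2*R) (d(R) = (-19 + R)/((2*R)) = (-19 + R)*(1/(2*R)) = (-19 + R)/(2*R))
d(5) - 826*1412 = (½)*(-19 + 5)/5 - 826*1412 = (½)*(⅕)*(-14) - 1166312 = -7/5 - 1166312 = -5831567/5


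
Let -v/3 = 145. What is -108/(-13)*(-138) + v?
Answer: -20559/13 ≈ -1581.5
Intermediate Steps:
v = -435 (v = -3*145 = -435)
-108/(-13)*(-138) + v = -108/(-13)*(-138) - 435 = -108*(-1/13)*(-138) - 435 = (108/13)*(-138) - 435 = -14904/13 - 435 = -20559/13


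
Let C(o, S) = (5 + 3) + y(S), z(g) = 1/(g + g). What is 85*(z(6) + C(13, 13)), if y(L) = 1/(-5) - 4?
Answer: 3961/12 ≈ 330.08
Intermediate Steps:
y(L) = -21/5 (y(L) = 1*(-⅕) - 4 = -⅕ - 4 = -21/5)
z(g) = 1/(2*g)
C(o, S) = 19/5 (C(o, S) = (5 + 3) - 21/5 = 8 - 21/5 = 19/5)
85*(z(6) + C(13, 13)) = 85*((½)/6 + 19/5) = 85*((½)*(⅙) + 19/5) = 85*(1/12 + 19/5) = 85*(233/60) = 3961/12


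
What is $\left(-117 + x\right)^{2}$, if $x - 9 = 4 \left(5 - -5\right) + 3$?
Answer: $4225$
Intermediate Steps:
$x = 52$ ($x = 9 + \left(4 \left(5 - -5\right) + 3\right) = 9 + \left(4 \left(5 + 5\right) + 3\right) = 9 + \left(4 \cdot 10 + 3\right) = 9 + \left(40 + 3\right) = 9 + 43 = 52$)
$\left(-117 + x\right)^{2} = \left(-117 + 52\right)^{2} = \left(-65\right)^{2} = 4225$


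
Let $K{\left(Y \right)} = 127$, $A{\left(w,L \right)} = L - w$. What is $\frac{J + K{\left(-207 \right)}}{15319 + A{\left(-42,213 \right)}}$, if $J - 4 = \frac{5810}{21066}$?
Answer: $\frac{691364}{82020471} \approx 0.0084292$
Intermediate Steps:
$J = \frac{45037}{10533}$ ($J = 4 + \frac{5810}{21066} = 4 + 5810 \cdot \frac{1}{21066} = 4 + \frac{2905}{10533} = \frac{45037}{10533} \approx 4.2758$)
$\frac{J + K{\left(-207 \right)}}{15319 + A{\left(-42,213 \right)}} = \frac{\frac{45037}{10533} + 127}{15319 + \left(213 - -42\right)} = \frac{1382728}{10533 \left(15319 + \left(213 + 42\right)\right)} = \frac{1382728}{10533 \left(15319 + 255\right)} = \frac{1382728}{10533 \cdot 15574} = \frac{1382728}{10533} \cdot \frac{1}{15574} = \frac{691364}{82020471}$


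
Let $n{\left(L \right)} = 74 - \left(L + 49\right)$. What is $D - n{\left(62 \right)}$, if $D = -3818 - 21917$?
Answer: $-25698$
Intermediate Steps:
$n{\left(L \right)} = 25 - L$ ($n{\left(L \right)} = 74 - \left(49 + L\right) = 25 - L$)
$D = -25735$
$D - n{\left(62 \right)} = -25735 - \left(25 - 62\right) = -25735 - -37 = -25735 + 37 = -25698$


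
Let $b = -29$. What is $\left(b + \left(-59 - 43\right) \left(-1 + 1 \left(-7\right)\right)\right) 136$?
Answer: $107032$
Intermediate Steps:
$\left(b + \left(-59 - 43\right) \left(-1 + 1 \left(-7\right)\right)\right) 136 = \left(-29 + \left(-59 - 43\right) \left(-1 + 1 \left(-7\right)\right)\right) 136 = \left(-29 - 102 \left(-1 - 7\right)\right) 136 = \left(-29 - -816\right) 136 = \left(-29 + 816\right) 136 = 787 \cdot 136 = 107032$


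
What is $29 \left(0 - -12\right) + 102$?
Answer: $450$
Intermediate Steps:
$29 \left(0 - -12\right) + 102 = 29 \left(0 + 12\right) + 102 = 29 \cdot 12 + 102 = 348 + 102 = 450$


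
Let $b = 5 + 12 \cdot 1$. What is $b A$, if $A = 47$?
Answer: $799$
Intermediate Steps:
$b = 17$ ($b = 5 + 12 = 17$)
$b A = 17 \cdot 47 = 799$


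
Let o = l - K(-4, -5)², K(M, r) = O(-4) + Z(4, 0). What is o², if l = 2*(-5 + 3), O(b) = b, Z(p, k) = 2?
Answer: 64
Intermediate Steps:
K(M, r) = -2 (K(M, r) = -4 + 2 = -2)
l = -4 (l = 2*(-2) = -4)
o = -8 (o = -4 - 1*(-2)² = -4 - 1*4 = -4 - 4 = -8)
o² = (-8)² = 64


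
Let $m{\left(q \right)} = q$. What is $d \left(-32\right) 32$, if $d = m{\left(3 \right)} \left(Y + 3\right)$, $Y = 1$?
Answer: $-12288$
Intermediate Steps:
$d = 12$ ($d = 3 \left(1 + 3\right) = 3 \cdot 4 = 12$)
$d \left(-32\right) 32 = 12 \left(-32\right) 32 = \left(-384\right) 32 = -12288$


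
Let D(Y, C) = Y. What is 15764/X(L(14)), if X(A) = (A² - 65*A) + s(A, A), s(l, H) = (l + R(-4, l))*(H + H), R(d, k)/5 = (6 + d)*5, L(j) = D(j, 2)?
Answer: 1126/77 ≈ 14.623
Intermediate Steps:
L(j) = j
R(d, k) = 150 + 25*d (R(d, k) = 5*((6 + d)*5) = 5*(30 + 5*d) = 150 + 25*d)
s(l, H) = 2*H*(50 + l) (s(l, H) = (l + (150 + 25*(-4)))*(H + H) = (l + (150 - 100))*(2*H) = (l + 50)*(2*H) = (50 + l)*(2*H) = 2*H*(50 + l))
X(A) = A² - 65*A + 2*A*(50 + A) (X(A) = (A² - 65*A) + 2*A*(50 + A) = A² - 65*A + 2*A*(50 + A))
15764/X(L(14)) = 15764/((14*(35 + 3*14))) = 15764/((14*(35 + 42))) = 15764/((14*77)) = 15764/1078 = 15764*(1/1078) = 1126/77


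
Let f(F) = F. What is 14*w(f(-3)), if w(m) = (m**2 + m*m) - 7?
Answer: 154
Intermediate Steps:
w(m) = -7 + 2*m**2 (w(m) = (m**2 + m**2) - 7 = 2*m**2 - 7 = -7 + 2*m**2)
14*w(f(-3)) = 14*(-7 + 2*(-3)**2) = 14*(-7 + 2*9) = 14*(-7 + 18) = 14*11 = 154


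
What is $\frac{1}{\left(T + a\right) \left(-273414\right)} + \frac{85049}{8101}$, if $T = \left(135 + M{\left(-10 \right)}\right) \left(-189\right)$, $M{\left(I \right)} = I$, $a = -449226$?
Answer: $\frac{10995482001780487}{1047330358926714} \approx 10.499$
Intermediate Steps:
$T = -23625$ ($T = \left(135 - 10\right) \left(-189\right) = 125 \left(-189\right) = -23625$)
$\frac{1}{\left(T + a\right) \left(-273414\right)} + \frac{85049}{8101} = \frac{1}{\left(-23625 - 449226\right) \left(-273414\right)} + \frac{85049}{8101} = \frac{1}{-472851} \left(- \frac{1}{273414}\right) + 85049 \cdot \frac{1}{8101} = \left(- \frac{1}{472851}\right) \left(- \frac{1}{273414}\right) + \frac{85049}{8101} = \frac{1}{129284083314} + \frac{85049}{8101} = \frac{10995482001780487}{1047330358926714}$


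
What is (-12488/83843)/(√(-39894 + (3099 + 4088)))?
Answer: 12488*I*√32707/2742253001 ≈ 0.00082358*I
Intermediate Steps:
(-12488/83843)/(√(-39894 + (3099 + 4088))) = (-12488*1/83843)/(√(-39894 + 7187)) = -12488*(-I*√32707/32707)/83843 = -(-12488)*I*√32707/2742253001 = 12488*I*√32707/2742253001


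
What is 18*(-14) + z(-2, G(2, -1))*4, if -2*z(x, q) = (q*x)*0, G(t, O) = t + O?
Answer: -252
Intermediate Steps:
G(t, O) = O + t
z(x, q) = 0 (z(x, q) = -q*x*0/2 = -½*0 = 0)
18*(-14) + z(-2, G(2, -1))*4 = 18*(-14) + 0*4 = -252 + 0 = -252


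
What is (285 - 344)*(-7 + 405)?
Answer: -23482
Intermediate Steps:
(285 - 344)*(-7 + 405) = -59*398 = -23482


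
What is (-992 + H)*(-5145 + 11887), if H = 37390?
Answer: 245395316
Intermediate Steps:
(-992 + H)*(-5145 + 11887) = (-992 + 37390)*(-5145 + 11887) = 36398*6742 = 245395316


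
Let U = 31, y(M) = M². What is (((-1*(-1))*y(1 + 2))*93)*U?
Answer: 25947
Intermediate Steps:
(((-1*(-1))*y(1 + 2))*93)*U = (((-1*(-1))*(1 + 2)²)*93)*31 = ((1*3²)*93)*31 = ((1*9)*93)*31 = (9*93)*31 = 837*31 = 25947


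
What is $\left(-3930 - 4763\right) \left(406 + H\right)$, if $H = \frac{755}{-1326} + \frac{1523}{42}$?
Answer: $- \frac{17819737235}{4641} \approx -3.8396 \cdot 10^{6}$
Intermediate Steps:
$H = \frac{165649}{4641}$ ($H = 755 \left(- \frac{1}{1326}\right) + 1523 \cdot \frac{1}{42} = - \frac{755}{1326} + \frac{1523}{42} = \frac{165649}{4641} \approx 35.693$)
$\left(-3930 - 4763\right) \left(406 + H\right) = \left(-3930 - 4763\right) \left(406 + \frac{165649}{4641}\right) = \left(-8693\right) \frac{2049895}{4641} = - \frac{17819737235}{4641}$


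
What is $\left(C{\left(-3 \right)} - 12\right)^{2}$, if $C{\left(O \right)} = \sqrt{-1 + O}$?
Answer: $140 - 48 i \approx 140.0 - 48.0 i$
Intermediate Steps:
$\left(C{\left(-3 \right)} - 12\right)^{2} = \left(\sqrt{-1 - 3} - 12\right)^{2} = \left(\sqrt{-4} - 12\right)^{2} = \left(2 i - 12\right)^{2} = \left(-12 + 2 i\right)^{2}$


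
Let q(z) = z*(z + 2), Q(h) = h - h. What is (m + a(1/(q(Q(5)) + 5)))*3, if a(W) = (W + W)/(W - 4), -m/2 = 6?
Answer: -690/19 ≈ -36.316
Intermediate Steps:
Q(h) = 0
q(z) = z*(2 + z)
m = -12 (m = -2*6 = -12)
a(W) = 2*W/(-4 + W) (a(W) = (2*W)/(-4 + W) = 2*W/(-4 + W))
(m + a(1/(q(Q(5)) + 5)))*3 = (-12 + 2/((0*(2 + 0) + 5)*(-4 + 1/(0*(2 + 0) + 5))))*3 = (-12 + 2/((0*2 + 5)*(-4 + 1/(0*2 + 5))))*3 = (-12 + 2/((0 + 5)*(-4 + 1/(0 + 5))))*3 = (-12 + 2/(5*(-4 + 1/5)))*3 = (-12 + 2*(⅕)/(-4 + ⅕))*3 = (-12 + 2*(⅕)/(-19/5))*3 = (-12 + 2*(⅕)*(-5/19))*3 = (-12 - 2/19)*3 = -230/19*3 = -690/19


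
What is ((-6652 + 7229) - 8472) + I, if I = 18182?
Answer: 10287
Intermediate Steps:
((-6652 + 7229) - 8472) + I = ((-6652 + 7229) - 8472) + 18182 = (577 - 8472) + 18182 = -7895 + 18182 = 10287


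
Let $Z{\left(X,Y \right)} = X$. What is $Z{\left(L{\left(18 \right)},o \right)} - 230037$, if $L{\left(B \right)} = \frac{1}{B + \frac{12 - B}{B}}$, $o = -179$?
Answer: $- \frac{12191958}{53} \approx -2.3004 \cdot 10^{5}$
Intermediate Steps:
$L{\left(B \right)} = \frac{1}{B + \frac{12 - B}{B}}$
$Z{\left(L{\left(18 \right)},o \right)} - 230037 = \frac{18}{12 + 18^{2} - 18} - 230037 = \frac{18}{12 + 324 - 18} - 230037 = \frac{18}{318} - 230037 = 18 \cdot \frac{1}{318} - 230037 = \frac{3}{53} - 230037 = - \frac{12191958}{53}$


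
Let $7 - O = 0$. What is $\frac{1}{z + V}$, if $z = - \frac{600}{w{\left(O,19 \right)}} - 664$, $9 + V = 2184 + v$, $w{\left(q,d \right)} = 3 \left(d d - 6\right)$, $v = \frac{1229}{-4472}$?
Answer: $\frac{317512}{479494493} \approx 0.00066218$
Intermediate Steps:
$O = 7$ ($O = 7 - 0 = 7 + 0 = 7$)
$v = - \frac{1229}{4472}$ ($v = 1229 \left(- \frac{1}{4472}\right) = - \frac{1229}{4472} \approx -0.27482$)
$w{\left(q,d \right)} = -18 + 3 d^{2}$ ($w{\left(q,d \right)} = 3 \left(d^{2} - 6\right) = 3 \left(-6 + d^{2}\right) = -18 + 3 d^{2}$)
$V = \frac{9725371}{4472}$ ($V = -9 + \left(2184 - \frac{1229}{4472}\right) = -9 + \frac{9765619}{4472} = \frac{9725371}{4472} \approx 2174.7$)
$z = - \frac{47184}{71}$ ($z = - \frac{600}{-18 + 3 \cdot 19^{2}} - 664 = - \frac{600}{-18 + 3 \cdot 361} - 664 = - \frac{600}{-18 + 1083} - 664 = - \frac{600}{1065} - 664 = \left(-600\right) \frac{1}{1065} - 664 = - \frac{40}{71} - 664 = - \frac{47184}{71} \approx -664.56$)
$\frac{1}{z + V} = \frac{1}{- \frac{47184}{71} + \frac{9725371}{4472}} = \frac{1}{\frac{479494493}{317512}} = \frac{317512}{479494493}$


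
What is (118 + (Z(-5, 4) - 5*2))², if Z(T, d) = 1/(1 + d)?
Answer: 292681/25 ≈ 11707.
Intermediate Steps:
(118 + (Z(-5, 4) - 5*2))² = (118 + (1/(1 + 4) - 5*2))² = (118 + (1/5 - 10))² = (118 + (⅕ - 10))² = (118 - 49/5)² = (541/5)² = 292681/25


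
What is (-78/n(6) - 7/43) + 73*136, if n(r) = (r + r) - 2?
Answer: 2132808/215 ≈ 9920.0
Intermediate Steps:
n(r) = -2 + 2*r (n(r) = 2*r - 2 = -2 + 2*r)
(-78/n(6) - 7/43) + 73*136 = (-78/(-2 + 2*6) - 7/43) + 73*136 = (-78/(-2 + 12) - 7*1/43) + 9928 = (-78/10 - 7/43) + 9928 = (-78*1/10 - 7/43) + 9928 = (-39/5 - 7/43) + 9928 = -1712/215 + 9928 = 2132808/215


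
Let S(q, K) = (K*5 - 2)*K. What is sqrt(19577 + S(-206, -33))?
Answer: 112*sqrt(2) ≈ 158.39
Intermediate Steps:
S(q, K) = K*(-2 + 5*K) (S(q, K) = (5*K - 2)*K = (-2 + 5*K)*K = K*(-2 + 5*K))
sqrt(19577 + S(-206, -33)) = sqrt(19577 - 33*(-2 + 5*(-33))) = sqrt(19577 - 33*(-2 - 165)) = sqrt(19577 - 33*(-167)) = sqrt(19577 + 5511) = sqrt(25088) = 112*sqrt(2)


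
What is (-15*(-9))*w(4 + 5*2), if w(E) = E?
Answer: 1890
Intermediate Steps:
(-15*(-9))*w(4 + 5*2) = (-15*(-9))*(4 + 5*2) = 135*(4 + 10) = 135*14 = 1890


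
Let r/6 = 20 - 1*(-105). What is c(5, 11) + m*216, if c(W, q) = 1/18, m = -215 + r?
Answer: 2080081/18 ≈ 1.1556e+5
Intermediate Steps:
r = 750 (r = 6*(20 - 1*(-105)) = 6*(20 + 105) = 6*125 = 750)
m = 535 (m = -215 + 750 = 535)
c(W, q) = 1/18
c(5, 11) + m*216 = 1/18 + 535*216 = 1/18 + 115560 = 2080081/18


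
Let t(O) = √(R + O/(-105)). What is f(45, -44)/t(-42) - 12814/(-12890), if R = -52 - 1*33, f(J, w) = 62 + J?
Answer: 6407/6445 - 107*I*√235/141 ≈ 0.9941 - 11.633*I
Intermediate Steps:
R = -85 (R = -52 - 33 = -85)
t(O) = √(-85 - O/105) (t(O) = √(-85 + O/(-105)) = √(-85 + O*(-1/105)) = √(-85 - O/105))
f(45, -44)/t(-42) - 12814/(-12890) = (62 + 45)/((√(-937125 - 105*(-42))/105)) - 12814/(-12890) = 107/((√(-937125 + 4410)/105)) - 12814*(-1/12890) = 107/((√(-932715)/105)) + 6407/6445 = 107/(((63*I*√235)/105)) + 6407/6445 = 107/((3*I*√235/5)) + 6407/6445 = 107*(-I*√235/141) + 6407/6445 = -107*I*√235/141 + 6407/6445 = 6407/6445 - 107*I*√235/141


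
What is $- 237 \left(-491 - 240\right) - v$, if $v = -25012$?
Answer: $198259$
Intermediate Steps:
$- 237 \left(-491 - 240\right) - v = - 237 \left(-491 - 240\right) - -25012 = \left(-237\right) \left(-731\right) + 25012 = 173247 + 25012 = 198259$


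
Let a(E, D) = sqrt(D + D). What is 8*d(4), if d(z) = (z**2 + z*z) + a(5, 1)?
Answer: 256 + 8*sqrt(2) ≈ 267.31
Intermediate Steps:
a(E, D) = sqrt(2)*sqrt(D) (a(E, D) = sqrt(2*D) = sqrt(2)*sqrt(D))
d(z) = sqrt(2) + 2*z**2 (d(z) = (z**2 + z*z) + sqrt(2)*sqrt(1) = (z**2 + z**2) + sqrt(2)*1 = 2*z**2 + sqrt(2) = sqrt(2) + 2*z**2)
8*d(4) = 8*(sqrt(2) + 2*4**2) = 8*(sqrt(2) + 2*16) = 8*(sqrt(2) + 32) = 8*(32 + sqrt(2)) = 256 + 8*sqrt(2)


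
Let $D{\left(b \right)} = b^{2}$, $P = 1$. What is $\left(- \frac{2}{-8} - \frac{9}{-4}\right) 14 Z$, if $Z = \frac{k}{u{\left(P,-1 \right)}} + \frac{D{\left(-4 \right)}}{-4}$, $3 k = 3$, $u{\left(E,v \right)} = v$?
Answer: $-175$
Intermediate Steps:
$k = 1$ ($k = \frac{1}{3} \cdot 3 = 1$)
$Z = -5$ ($Z = 1 \frac{1}{-1} + \frac{\left(-4\right)^{2}}{-4} = 1 \left(-1\right) + 16 \left(- \frac{1}{4}\right) = -1 - 4 = -5$)
$\left(- \frac{2}{-8} - \frac{9}{-4}\right) 14 Z = \left(- \frac{2}{-8} - \frac{9}{-4}\right) 14 \left(-5\right) = \left(\left(-2\right) \left(- \frac{1}{8}\right) - - \frac{9}{4}\right) 14 \left(-5\right) = \left(\frac{1}{4} + \frac{9}{4}\right) 14 \left(-5\right) = \frac{5}{2} \cdot 14 \left(-5\right) = 35 \left(-5\right) = -175$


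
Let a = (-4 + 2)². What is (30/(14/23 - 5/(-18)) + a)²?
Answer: 192876544/134689 ≈ 1432.0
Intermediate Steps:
a = 4 (a = (-2)² = 4)
(30/(14/23 - 5/(-18)) + a)² = (30/(14/23 - 5/(-18)) + 4)² = (30/(14*(1/23) - 5*(-1/18)) + 4)² = (30/(14/23 + 5/18) + 4)² = (30/(367/414) + 4)² = (30*(414/367) + 4)² = (12420/367 + 4)² = (13888/367)² = 192876544/134689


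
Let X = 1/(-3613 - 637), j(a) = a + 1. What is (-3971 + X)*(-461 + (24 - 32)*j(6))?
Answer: 8725280267/4250 ≈ 2.0530e+6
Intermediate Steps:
j(a) = 1 + a
X = -1/4250 (X = 1/(-4250) = -1/4250 ≈ -0.00023529)
(-3971 + X)*(-461 + (24 - 32)*j(6)) = (-3971 - 1/4250)*(-461 + (24 - 32)*(1 + 6)) = -16876751*(-461 - 8*7)/4250 = -16876751*(-461 - 56)/4250 = -16876751/4250*(-517) = 8725280267/4250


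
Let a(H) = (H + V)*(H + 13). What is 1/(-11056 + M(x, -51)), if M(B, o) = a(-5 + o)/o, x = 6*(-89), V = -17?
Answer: -51/566995 ≈ -8.9948e-5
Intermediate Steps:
x = -534
a(H) = (-17 + H)*(13 + H) (a(H) = (H - 17)*(H + 13) = (-17 + H)*(13 + H))
M(B, o) = (-201 + (-5 + o)² - 4*o)/o (M(B, o) = (-221 + (-5 + o)² - 4*(-5 + o))/o = (-221 + (-5 + o)² + (20 - 4*o))/o = (-201 + (-5 + o)² - 4*o)/o)
1/(-11056 + M(x, -51)) = 1/(-11056 + (-14 - 51 - 176/(-51))) = 1/(-11056 + (-14 - 51 - 176*(-1/51))) = 1/(-11056 + (-14 - 51 + 176/51)) = 1/(-11056 - 3139/51) = 1/(-566995/51) = -51/566995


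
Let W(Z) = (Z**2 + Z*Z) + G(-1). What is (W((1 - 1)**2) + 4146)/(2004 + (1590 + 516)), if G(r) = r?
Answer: 829/822 ≈ 1.0085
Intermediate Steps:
W(Z) = -1 + 2*Z**2 (W(Z) = (Z**2 + Z*Z) - 1 = (Z**2 + Z**2) - 1 = 2*Z**2 - 1 = -1 + 2*Z**2)
(W((1 - 1)**2) + 4146)/(2004 + (1590 + 516)) = ((-1 + 2*((1 - 1)**2)**2) + 4146)/(2004 + (1590 + 516)) = ((-1 + 2*(0**2)**2) + 4146)/(2004 + 2106) = ((-1 + 2*0**2) + 4146)/4110 = ((-1 + 2*0) + 4146)*(1/4110) = ((-1 + 0) + 4146)*(1/4110) = (-1 + 4146)*(1/4110) = 4145*(1/4110) = 829/822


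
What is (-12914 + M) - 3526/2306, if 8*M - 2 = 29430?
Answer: -10649718/1153 ≈ -9236.5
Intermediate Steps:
M = 3679 (M = 1/4 + (1/8)*29430 = 1/4 + 14715/4 = 3679)
(-12914 + M) - 3526/2306 = (-12914 + 3679) - 3526/2306 = -9235 - 3526*1/2306 = -9235 - 1763/1153 = -10649718/1153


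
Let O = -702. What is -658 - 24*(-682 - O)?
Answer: -1138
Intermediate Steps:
-658 - 24*(-682 - O) = -658 - 24*(-682 - 1*(-702)) = -658 - 24*(-682 + 702) = -658 - 24*20 = -658 - 480 = -1138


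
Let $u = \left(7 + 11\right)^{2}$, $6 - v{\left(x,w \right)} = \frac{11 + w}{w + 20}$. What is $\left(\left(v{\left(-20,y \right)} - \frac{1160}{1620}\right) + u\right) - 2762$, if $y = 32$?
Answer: $- \frac{10250083}{4212} \approx -2433.5$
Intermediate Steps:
$v{\left(x,w \right)} = 6 - \frac{11 + w}{20 + w}$ ($v{\left(x,w \right)} = 6 - \frac{11 + w}{w + 20} = 6 - \frac{11 + w}{20 + w}$)
$u = 324$ ($u = 18^{2} = 324$)
$\left(\left(v{\left(-20,y \right)} - \frac{1160}{1620}\right) + u\right) - 2762 = \left(\left(\frac{109 + 5 \cdot 32}{20 + 32} - \frac{1160}{1620}\right) + 324\right) - 2762 = \left(\left(\frac{109 + 160}{52} - \frac{58}{81}\right) + 324\right) - 2762 = \left(\left(\frac{1}{52} \cdot 269 - \frac{58}{81}\right) + 324\right) - 2762 = \left(\left(\frac{269}{52} - \frac{58}{81}\right) + 324\right) - 2762 = \left(\frac{18773}{4212} + 324\right) - 2762 = \frac{1383461}{4212} - 2762 = - \frac{10250083}{4212}$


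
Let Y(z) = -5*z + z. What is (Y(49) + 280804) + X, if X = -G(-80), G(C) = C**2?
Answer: 274208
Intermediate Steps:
X = -6400 (X = -1*(-80)**2 = -1*6400 = -6400)
Y(z) = -4*z
(Y(49) + 280804) + X = (-4*49 + 280804) - 6400 = (-196 + 280804) - 6400 = 280608 - 6400 = 274208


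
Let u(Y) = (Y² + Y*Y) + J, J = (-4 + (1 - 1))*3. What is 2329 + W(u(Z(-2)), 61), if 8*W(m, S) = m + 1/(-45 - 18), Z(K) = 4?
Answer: 1175075/504 ≈ 2331.5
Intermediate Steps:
J = -12 (J = (-4 + 0)*3 = -4*3 = -12)
u(Y) = -12 + 2*Y² (u(Y) = (Y² + Y*Y) - 12 = (Y² + Y²) - 12 = 2*Y² - 12 = -12 + 2*Y²)
W(m, S) = -1/504 + m/8 (W(m, S) = (m + 1/(-45 - 18))/8 = (m + 1/(-63))/8 = (m - 1/63)/8 = (-1/63 + m)/8 = -1/504 + m/8)
2329 + W(u(Z(-2)), 61) = 2329 + (-1/504 + (-12 + 2*4²)/8) = 2329 + (-1/504 + (-12 + 2*16)/8) = 2329 + (-1/504 + (-12 + 32)/8) = 2329 + (-1/504 + (⅛)*20) = 2329 + (-1/504 + 5/2) = 2329 + 1259/504 = 1175075/504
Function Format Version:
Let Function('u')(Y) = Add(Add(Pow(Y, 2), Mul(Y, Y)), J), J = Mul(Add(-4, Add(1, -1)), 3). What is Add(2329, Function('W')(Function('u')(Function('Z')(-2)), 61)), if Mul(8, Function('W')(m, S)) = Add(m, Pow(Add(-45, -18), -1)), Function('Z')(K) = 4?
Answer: Rational(1175075, 504) ≈ 2331.5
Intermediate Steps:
J = -12 (J = Mul(Add(-4, 0), 3) = Mul(-4, 3) = -12)
Function('u')(Y) = Add(-12, Mul(2, Pow(Y, 2))) (Function('u')(Y) = Add(Add(Pow(Y, 2), Mul(Y, Y)), -12) = Add(Add(Pow(Y, 2), Pow(Y, 2)), -12) = Add(Mul(2, Pow(Y, 2)), -12) = Add(-12, Mul(2, Pow(Y, 2))))
Function('W')(m, S) = Add(Rational(-1, 504), Mul(Rational(1, 8), m)) (Function('W')(m, S) = Mul(Rational(1, 8), Add(m, Pow(Add(-45, -18), -1))) = Mul(Rational(1, 8), Add(m, Pow(-63, -1))) = Mul(Rational(1, 8), Add(m, Rational(-1, 63))) = Mul(Rational(1, 8), Add(Rational(-1, 63), m)) = Add(Rational(-1, 504), Mul(Rational(1, 8), m)))
Add(2329, Function('W')(Function('u')(Function('Z')(-2)), 61)) = Add(2329, Add(Rational(-1, 504), Mul(Rational(1, 8), Add(-12, Mul(2, Pow(4, 2)))))) = Add(2329, Add(Rational(-1, 504), Mul(Rational(1, 8), Add(-12, Mul(2, 16))))) = Add(2329, Add(Rational(-1, 504), Mul(Rational(1, 8), Add(-12, 32)))) = Add(2329, Add(Rational(-1, 504), Mul(Rational(1, 8), 20))) = Add(2329, Add(Rational(-1, 504), Rational(5, 2))) = Add(2329, Rational(1259, 504)) = Rational(1175075, 504)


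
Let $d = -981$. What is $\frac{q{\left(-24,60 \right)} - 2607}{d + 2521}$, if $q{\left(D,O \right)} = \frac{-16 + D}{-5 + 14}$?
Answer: $- \frac{23503}{13860} \approx -1.6957$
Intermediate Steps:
$q{\left(D,O \right)} = - \frac{16}{9} + \frac{D}{9}$ ($q{\left(D,O \right)} = \frac{-16 + D}{9} = \left(-16 + D\right) \frac{1}{9} = - \frac{16}{9} + \frac{D}{9}$)
$\frac{q{\left(-24,60 \right)} - 2607}{d + 2521} = \frac{\left(- \frac{16}{9} + \frac{1}{9} \left(-24\right)\right) - 2607}{-981 + 2521} = \frac{\left(- \frac{16}{9} - \frac{8}{3}\right) - 2607}{1540} = \left(- \frac{40}{9} - 2607\right) \frac{1}{1540} = \left(- \frac{23503}{9}\right) \frac{1}{1540} = - \frac{23503}{13860}$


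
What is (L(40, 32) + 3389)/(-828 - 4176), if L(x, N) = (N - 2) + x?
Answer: -1153/1668 ≈ -0.69125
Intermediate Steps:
L(x, N) = -2 + N + x (L(x, N) = (-2 + N) + x = -2 + N + x)
(L(40, 32) + 3389)/(-828 - 4176) = ((-2 + 32 + 40) + 3389)/(-828 - 4176) = (70 + 3389)/(-5004) = 3459*(-1/5004) = -1153/1668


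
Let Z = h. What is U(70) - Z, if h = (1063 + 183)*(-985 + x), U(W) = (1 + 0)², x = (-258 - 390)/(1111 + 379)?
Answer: 914750399/745 ≈ 1.2279e+6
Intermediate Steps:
x = -324/745 (x = -648/1490 = -648*1/1490 = -324/745 ≈ -0.43490)
U(W) = 1 (U(W) = 1² = 1)
h = -914749654/745 (h = (1063 + 183)*(-985 - 324/745) = 1246*(-734149/745) = -914749654/745 ≈ -1.2279e+6)
Z = -914749654/745 ≈ -1.2279e+6
U(70) - Z = 1 - 1*(-914749654/745) = 1 + 914749654/745 = 914750399/745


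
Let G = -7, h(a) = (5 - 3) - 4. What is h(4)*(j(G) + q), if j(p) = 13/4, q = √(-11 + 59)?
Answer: -13/2 - 8*√3 ≈ -20.356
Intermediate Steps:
h(a) = -2 (h(a) = 2 - 4 = -2)
q = 4*√3 (q = √48 = 4*√3 ≈ 6.9282)
j(p) = 13/4 (j(p) = 13*(¼) = 13/4)
h(4)*(j(G) + q) = -2*(13/4 + 4*√3) = -13/2 - 8*√3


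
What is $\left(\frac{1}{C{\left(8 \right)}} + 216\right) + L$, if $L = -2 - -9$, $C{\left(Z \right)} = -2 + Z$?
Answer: $\frac{1339}{6} \approx 223.17$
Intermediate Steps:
$L = 7$ ($L = -2 + 9 = 7$)
$\left(\frac{1}{C{\left(8 \right)}} + 216\right) + L = \left(\frac{1}{-2 + 8} + 216\right) + 7 = \left(\frac{1}{6} + 216\right) + 7 = \frac{1297}{6} + 7 = \frac{1339}{6}$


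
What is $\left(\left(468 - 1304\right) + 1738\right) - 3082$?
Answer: $-2180$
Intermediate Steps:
$\left(\left(468 - 1304\right) + 1738\right) - 3082 = \left(-836 + 1738\right) - 3082 = 902 - 3082 = -2180$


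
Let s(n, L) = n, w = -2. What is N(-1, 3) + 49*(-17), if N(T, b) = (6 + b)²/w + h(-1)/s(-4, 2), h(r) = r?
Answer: -3493/4 ≈ -873.25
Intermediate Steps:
N(T, b) = ¼ - (6 + b)²/2 (N(T, b) = (6 + b)²/(-2) - 1/(-4) = (6 + b)²*(-½) - 1*(-¼) = -(6 + b)²/2 + ¼ = ¼ - (6 + b)²/2)
N(-1, 3) + 49*(-17) = (¼ - (6 + 3)²/2) + 49*(-17) = (¼ - ½*9²) - 833 = (¼ - ½*81) - 833 = (¼ - 81/2) - 833 = -161/4 - 833 = -3493/4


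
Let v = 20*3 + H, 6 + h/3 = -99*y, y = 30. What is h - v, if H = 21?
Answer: -9009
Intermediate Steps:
h = -8928 (h = -18 + 3*(-99*30) = -18 + 3*(-2970) = -18 - 8910 = -8928)
v = 81 (v = 20*3 + 21 = 60 + 21 = 81)
h - v = -8928 - 1*81 = -8928 - 81 = -9009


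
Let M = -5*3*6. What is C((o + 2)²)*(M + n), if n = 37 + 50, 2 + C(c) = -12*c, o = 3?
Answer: 906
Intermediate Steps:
C(c) = -2 - 12*c
M = -90 (M = -15*6 = -90)
n = 87
C((o + 2)²)*(M + n) = (-2 - 12*(3 + 2)²)*(-90 + 87) = (-2 - 12*5²)*(-3) = (-2 - 12*25)*(-3) = (-2 - 300)*(-3) = -302*(-3) = 906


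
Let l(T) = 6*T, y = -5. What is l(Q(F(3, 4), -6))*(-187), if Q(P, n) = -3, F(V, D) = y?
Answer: 3366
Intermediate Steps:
F(V, D) = -5
l(Q(F(3, 4), -6))*(-187) = (6*(-3))*(-187) = -18*(-187) = 3366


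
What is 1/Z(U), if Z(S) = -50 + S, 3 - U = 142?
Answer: -1/189 ≈ -0.0052910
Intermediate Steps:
U = -139 (U = 3 - 1*142 = 3 - 142 = -139)
1/Z(U) = 1/(-50 - 139) = 1/(-189) = -1/189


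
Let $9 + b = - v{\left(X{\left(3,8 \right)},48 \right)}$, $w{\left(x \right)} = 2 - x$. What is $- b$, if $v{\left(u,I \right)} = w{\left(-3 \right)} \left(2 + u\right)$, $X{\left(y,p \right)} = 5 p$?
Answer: $219$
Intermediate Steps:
$v{\left(u,I \right)} = 10 + 5 u$ ($v{\left(u,I \right)} = \left(2 - -3\right) \left(2 + u\right) = \left(2 + 3\right) \left(2 + u\right) = 5 \left(2 + u\right) = 10 + 5 u$)
$b = -219$ ($b = -9 - \left(10 + 5 \cdot 5 \cdot 8\right) = -9 - \left(10 + 5 \cdot 40\right) = -9 - \left(10 + 200\right) = -9 - 210 = -219$)
$- b = \left(-1\right) \left(-219\right) = 219$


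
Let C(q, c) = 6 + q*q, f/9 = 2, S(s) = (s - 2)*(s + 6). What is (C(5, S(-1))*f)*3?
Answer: 1674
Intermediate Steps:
S(s) = (-2 + s)*(6 + s)
f = 18 (f = 9*2 = 18)
C(q, c) = 6 + q²
(C(5, S(-1))*f)*3 = ((6 + 5²)*18)*3 = ((6 + 25)*18)*3 = (31*18)*3 = 558*3 = 1674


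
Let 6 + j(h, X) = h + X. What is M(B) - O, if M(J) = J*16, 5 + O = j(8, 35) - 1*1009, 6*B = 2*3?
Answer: 993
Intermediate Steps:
j(h, X) = -6 + X + h (j(h, X) = -6 + (h + X) = -6 + (X + h) = -6 + X + h)
B = 1 (B = (2*3)/6 = (1/6)*6 = 1)
O = -977 (O = -5 + ((-6 + 35 + 8) - 1*1009) = -5 + (37 - 1009) = -5 - 972 = -977)
M(J) = 16*J
M(B) - O = 16*1 - 1*(-977) = 16 + 977 = 993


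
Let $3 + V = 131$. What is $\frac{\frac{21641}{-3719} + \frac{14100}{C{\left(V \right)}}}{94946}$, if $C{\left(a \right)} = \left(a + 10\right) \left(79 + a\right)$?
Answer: $- \frac{94293151}{1681128972414} \approx -5.6089 \cdot 10^{-5}$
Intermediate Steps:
$V = 128$ ($V = -3 + 131 = 128$)
$C{\left(a \right)} = \left(10 + a\right) \left(79 + a\right)$
$\frac{\frac{21641}{-3719} + \frac{14100}{C{\left(V \right)}}}{94946} = \frac{\frac{21641}{-3719} + \frac{14100}{790 + 128^{2} + 89 \cdot 128}}{94946} = \left(21641 \left(- \frac{1}{3719}\right) + \frac{14100}{790 + 16384 + 11392}\right) \frac{1}{94946} = \left(- \frac{21641}{3719} + \frac{14100}{28566}\right) \frac{1}{94946} = \left(- \frac{21641}{3719} + 14100 \cdot \frac{1}{28566}\right) \frac{1}{94946} = \left(- \frac{21641}{3719} + \frac{2350}{4761}\right) \frac{1}{94946} = \left(- \frac{94293151}{17706159}\right) \frac{1}{94946} = - \frac{94293151}{1681128972414}$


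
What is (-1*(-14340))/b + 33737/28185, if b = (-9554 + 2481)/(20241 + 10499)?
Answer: -12424036324199/199352505 ≈ -62322.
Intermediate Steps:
b = -7073/30740 ≈ -0.23009
(-1*(-14340))/b + 33737/28185 = (-1*(-14340))/(-7073/30740) + 33737/28185 = 14340*(-30740/7073) + 33737*(1/28185) = -440811600/7073 + 33737/28185 = -12424036324199/199352505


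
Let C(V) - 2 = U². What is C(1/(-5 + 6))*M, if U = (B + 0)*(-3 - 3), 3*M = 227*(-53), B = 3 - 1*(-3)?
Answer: -15616238/3 ≈ -5.2054e+6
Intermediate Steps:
B = 6 (B = 3 + 3 = 6)
M = -12031/3 (M = (227*(-53))/3 = (⅓)*(-12031) = -12031/3 ≈ -4010.3)
U = -36 (U = (6 + 0)*(-3 - 3) = 6*(-6) = -36)
C(V) = 1298 (C(V) = 2 + (-36)² = 2 + 1296 = 1298)
C(1/(-5 + 6))*M = 1298*(-12031/3) = -15616238/3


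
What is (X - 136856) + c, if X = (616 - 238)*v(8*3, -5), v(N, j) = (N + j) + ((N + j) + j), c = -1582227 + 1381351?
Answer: -325258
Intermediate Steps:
c = -200876
v(N, j) = 2*N + 3*j (v(N, j) = (N + j) + (N + 2*j) = 2*N + 3*j)
X = 12474 (X = (616 - 238)*(2*(8*3) + 3*(-5)) = 378*(2*24 - 15) = 378*(48 - 15) = 378*33 = 12474)
(X - 136856) + c = (12474 - 136856) - 200876 = -124382 - 200876 = -325258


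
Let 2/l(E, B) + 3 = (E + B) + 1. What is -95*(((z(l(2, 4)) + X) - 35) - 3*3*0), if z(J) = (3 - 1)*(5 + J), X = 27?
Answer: -285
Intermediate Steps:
l(E, B) = 2/(-2 + B + E) (l(E, B) = 2/(-3 + ((E + B) + 1)) = 2/(-3 + ((B + E) + 1)) = 2/(-3 + (1 + B + E)) = 2/(-2 + B + E))
z(J) = 10 + 2*J (z(J) = 2*(5 + J) = 10 + 2*J)
-95*(((z(l(2, 4)) + X) - 35) - 3*3*0) = -95*((((10 + 2*(2/(-2 + 4 + 2))) + 27) - 35) - 3*3*0) = -95*((((10 + 2*(2/4)) + 27) - 35) - 9*0) = -95*((((10 + 2*(2*(¼))) + 27) - 35) + 0) = -95*((((10 + 2*(½)) + 27) - 35) + 0) = -95*((((10 + 1) + 27) - 35) + 0) = -95*(((11 + 27) - 35) + 0) = -95*((38 - 35) + 0) = -95*(3 + 0) = -95*3 = -285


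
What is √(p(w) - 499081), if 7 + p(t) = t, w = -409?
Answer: I*√499497 ≈ 706.75*I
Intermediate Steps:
p(t) = -7 + t
√(p(w) - 499081) = √((-7 - 409) - 499081) = √(-416 - 499081) = √(-499497) = I*√499497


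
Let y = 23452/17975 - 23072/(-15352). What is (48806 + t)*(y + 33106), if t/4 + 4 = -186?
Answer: 54871224302677148/34494025 ≈ 1.5907e+9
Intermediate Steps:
t = -760 (t = -16 + 4*(-186) = -16 - 744 = -760)
y = 96844288/34494025 (y = 23452*(1/17975) - 23072*(-1/15352) = 23452/17975 + 2884/1919 = 96844288/34494025 ≈ 2.8076)
(48806 + t)*(y + 33106) = (48806 - 760)*(96844288/34494025 + 33106) = 48046*(1142056035938/34494025) = 54871224302677148/34494025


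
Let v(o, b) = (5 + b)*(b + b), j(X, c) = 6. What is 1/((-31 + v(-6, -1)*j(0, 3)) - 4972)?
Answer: -1/5051 ≈ -0.00019798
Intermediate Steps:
v(o, b) = 2*b*(5 + b) (v(o, b) = (5 + b)*(2*b) = 2*b*(5 + b))
1/((-31 + v(-6, -1)*j(0, 3)) - 4972) = 1/((-31 + (2*(-1)*(5 - 1))*6) - 4972) = 1/((-31 + (2*(-1)*4)*6) - 4972) = 1/((-31 - 8*6) - 4972) = 1/((-31 - 48) - 4972) = 1/(-79 - 4972) = 1/(-5051) = -1/5051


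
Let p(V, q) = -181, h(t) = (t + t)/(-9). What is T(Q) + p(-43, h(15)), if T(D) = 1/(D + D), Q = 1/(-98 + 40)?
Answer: -210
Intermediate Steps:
Q = -1/58 (Q = 1/(-58) = -1/58 ≈ -0.017241)
h(t) = -2*t/9 (h(t) = (2*t)*(-1/9) = -2*t/9)
T(D) = 1/(2*D)
T(Q) + p(-43, h(15)) = 1/(2*(-1/58)) - 181 = (1/2)*(-58) - 181 = -29 - 181 = -210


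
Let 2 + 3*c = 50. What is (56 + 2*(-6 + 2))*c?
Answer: 768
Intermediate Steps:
c = 16 (c = -2/3 + (1/3)*50 = -2/3 + 50/3 = 16)
(56 + 2*(-6 + 2))*c = (56 + 2*(-6 + 2))*16 = (56 + 2*(-4))*16 = (56 - 8)*16 = 48*16 = 768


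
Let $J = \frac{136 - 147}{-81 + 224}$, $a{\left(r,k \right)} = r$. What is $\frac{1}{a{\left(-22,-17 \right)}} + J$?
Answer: $- \frac{35}{286} \approx -0.12238$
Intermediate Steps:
$J = - \frac{1}{13}$ ($J = - \frac{11}{143} = \left(-11\right) \frac{1}{143} = - \frac{1}{13} \approx -0.076923$)
$\frac{1}{a{\left(-22,-17 \right)}} + J = \frac{1}{-22} - \frac{1}{13} = - \frac{1}{22} - \frac{1}{13} = - \frac{35}{286}$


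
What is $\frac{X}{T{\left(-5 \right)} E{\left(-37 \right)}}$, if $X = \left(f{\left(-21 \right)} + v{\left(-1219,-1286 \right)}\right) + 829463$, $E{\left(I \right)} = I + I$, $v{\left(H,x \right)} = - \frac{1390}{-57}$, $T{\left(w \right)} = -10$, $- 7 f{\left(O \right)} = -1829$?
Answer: $\frac{16553486}{14763} \approx 1121.3$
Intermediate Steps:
$f{\left(O \right)} = \frac{1829}{7}$ ($f{\left(O \right)} = \left(- \frac{1}{7}\right) \left(-1829\right) = \frac{1829}{7}$)
$v{\left(H,x \right)} = \frac{1390}{57}$ ($v{\left(H,x \right)} = \left(-1390\right) \left(- \frac{1}{57}\right) = \frac{1390}{57}$)
$E{\left(I \right)} = 2 I$
$X = \frac{331069720}{399}$ ($X = \left(\frac{1829}{7} + \frac{1390}{57}\right) + 829463 = \frac{113983}{399} + 829463 = \frac{331069720}{399} \approx 8.2975 \cdot 10^{5}$)
$\frac{X}{T{\left(-5 \right)} E{\left(-37 \right)}} = \frac{331069720}{399 \left(- 10 \cdot 2 \left(-37\right)\right)} = \frac{331069720}{399 \left(\left(-10\right) \left(-74\right)\right)} = \frac{331069720}{399 \cdot 740} = \frac{331069720}{399} \cdot \frac{1}{740} = \frac{16553486}{14763}$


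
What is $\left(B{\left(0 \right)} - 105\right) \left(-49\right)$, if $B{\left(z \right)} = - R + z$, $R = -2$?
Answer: $5047$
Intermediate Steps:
$B{\left(z \right)} = 2 + z$ ($B{\left(z \right)} = \left(-1\right) \left(-2\right) + z = 2 + z$)
$\left(B{\left(0 \right)} - 105\right) \left(-49\right) = \left(\left(2 + 0\right) - 105\right) \left(-49\right) = \left(2 - 105\right) \left(-49\right) = \left(-103\right) \left(-49\right) = 5047$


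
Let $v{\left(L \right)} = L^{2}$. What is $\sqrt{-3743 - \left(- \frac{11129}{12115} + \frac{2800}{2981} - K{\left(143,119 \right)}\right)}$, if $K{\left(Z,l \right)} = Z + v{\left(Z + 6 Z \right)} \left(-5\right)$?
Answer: $\frac{i \sqrt{6539144066908162652690}}{36114815} \approx 2239.1 i$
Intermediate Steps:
$K{\left(Z,l \right)} = Z - 245 Z^{2}$ ($K{\left(Z,l \right)} = Z + \left(Z + 6 Z\right)^{2} \left(-5\right) = Z + \left(7 Z\right)^{2} \left(-5\right) = Z + 49 Z^{2} \left(-5\right) = Z - 245 Z^{2}$)
$\sqrt{-3743 - \left(- \frac{11129}{12115} + \frac{2800}{2981} - K{\left(143,119 \right)}\right)} = \sqrt{-3743 - \left(- \frac{11129}{12115} + \frac{2800}{2981} - 143 \left(1 - 35035\right)\right)} = \sqrt{-3743 + \left(143 \left(-35034\right) - \left(\frac{2800}{2981} - \frac{11129}{12115}\right)\right)} = \sqrt{-3743 - \frac{180930240051981}{36114815}} = \sqrt{- \frac{181065417804526}{36114815}} = \frac{i \sqrt{6539144066908162652690}}{36114815}$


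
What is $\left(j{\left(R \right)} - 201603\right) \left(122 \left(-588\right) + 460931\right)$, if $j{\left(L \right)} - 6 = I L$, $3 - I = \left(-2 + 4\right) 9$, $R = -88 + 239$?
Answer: $-79342071090$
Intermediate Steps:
$R = 151$
$I = -15$ ($I = 3 - \left(-2 + 4\right) 9 = 3 - 2 \cdot 9 = 3 - 18 = -15$)
$j{\left(L \right)} = 6 - 15 L$
$\left(j{\left(R \right)} - 201603\right) \left(122 \left(-588\right) + 460931\right) = \left(\left(6 - 2265\right) - 201603\right) \left(122 \left(-588\right) + 460931\right) = \left(\left(6 - 2265\right) - 201603\right) \left(-71736 + 460931\right) = \left(-2259 - 201603\right) 389195 = \left(-203862\right) 389195 = -79342071090$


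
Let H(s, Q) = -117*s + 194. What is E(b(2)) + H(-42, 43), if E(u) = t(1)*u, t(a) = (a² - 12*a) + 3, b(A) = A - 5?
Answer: 5132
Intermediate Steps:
b(A) = -5 + A
t(a) = 3 + a² - 12*a
H(s, Q) = 194 - 117*s
E(u) = -8*u (E(u) = (3 + 1² - 12*1)*u = (3 + 1 - 12)*u = -8*u)
E(b(2)) + H(-42, 43) = -8*(-5 + 2) + (194 - 117*(-42)) = -8*(-3) + (194 + 4914) = 24 + 5108 = 5132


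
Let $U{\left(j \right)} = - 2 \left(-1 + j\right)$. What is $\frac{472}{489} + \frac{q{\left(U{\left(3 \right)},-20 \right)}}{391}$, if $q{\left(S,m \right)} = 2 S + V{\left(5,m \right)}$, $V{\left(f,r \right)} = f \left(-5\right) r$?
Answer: $\frac{425140}{191199} \approx 2.2235$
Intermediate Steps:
$V{\left(f,r \right)} = - 5 f r$
$U{\left(j \right)} = 2 - 2 j$
$q{\left(S,m \right)} = - 25 m + 2 S$ ($q{\left(S,m \right)} = 2 S - 25 m = - 25 m + 2 S$)
$\frac{472}{489} + \frac{q{\left(U{\left(3 \right)},-20 \right)}}{391} = \frac{472}{489} + \frac{\left(-25\right) \left(-20\right) + 2 \left(2 - 6\right)}{391} = 472 \cdot \frac{1}{489} + \left(500 + 2 \left(2 - 6\right)\right) \frac{1}{391} = \frac{472}{489} + \left(500 + 2 \left(-4\right)\right) \frac{1}{391} = \frac{472}{489} + \left(500 - 8\right) \frac{1}{391} = \frac{472}{489} + 492 \cdot \frac{1}{391} = \frac{472}{489} + \frac{492}{391} = \frac{425140}{191199}$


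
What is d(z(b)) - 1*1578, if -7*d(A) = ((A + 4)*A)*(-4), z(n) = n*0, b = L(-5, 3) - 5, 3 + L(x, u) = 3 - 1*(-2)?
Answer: -1578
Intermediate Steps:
L(x, u) = 2 (L(x, u) = -3 + (3 - 1*(-2)) = -3 + (3 + 2) = -3 + 5 = 2)
b = -3 (b = 2 - 5 = -3)
z(n) = 0
d(A) = 4*A*(4 + A)/7 (d(A) = -(A + 4)*A*(-4)/7 = -(4 + A)*A*(-4)/7 = -A*(4 + A)*(-4)/7 = -(-4)*A*(4 + A)/7 = 4*A*(4 + A)/7)
d(z(b)) - 1*1578 = (4/7)*0*(4 + 0) - 1*1578 = (4/7)*0*4 - 1578 = 0 - 1578 = -1578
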